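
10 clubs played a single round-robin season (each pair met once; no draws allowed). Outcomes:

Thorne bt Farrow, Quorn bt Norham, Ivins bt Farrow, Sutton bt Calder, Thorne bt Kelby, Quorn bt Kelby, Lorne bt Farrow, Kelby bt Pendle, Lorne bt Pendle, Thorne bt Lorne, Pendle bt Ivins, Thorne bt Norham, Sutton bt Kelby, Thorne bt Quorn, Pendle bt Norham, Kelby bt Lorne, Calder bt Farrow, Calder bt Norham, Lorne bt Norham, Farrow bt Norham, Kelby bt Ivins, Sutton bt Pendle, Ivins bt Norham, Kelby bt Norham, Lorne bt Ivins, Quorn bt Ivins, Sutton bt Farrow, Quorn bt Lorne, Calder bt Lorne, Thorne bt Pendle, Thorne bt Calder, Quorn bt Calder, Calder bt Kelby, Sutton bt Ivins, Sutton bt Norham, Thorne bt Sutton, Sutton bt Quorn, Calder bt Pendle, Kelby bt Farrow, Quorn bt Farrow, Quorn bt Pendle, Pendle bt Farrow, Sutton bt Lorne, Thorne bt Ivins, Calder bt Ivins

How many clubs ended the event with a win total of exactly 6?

Win totals: Pendle 3, Ivins 2, Farrow 1, Norham 0, Thorne 9, Sutton 8, Quorn 7, Calder 6, Lorne 4, Kelby 5.
Exactly 6: Calder — 1 club.

1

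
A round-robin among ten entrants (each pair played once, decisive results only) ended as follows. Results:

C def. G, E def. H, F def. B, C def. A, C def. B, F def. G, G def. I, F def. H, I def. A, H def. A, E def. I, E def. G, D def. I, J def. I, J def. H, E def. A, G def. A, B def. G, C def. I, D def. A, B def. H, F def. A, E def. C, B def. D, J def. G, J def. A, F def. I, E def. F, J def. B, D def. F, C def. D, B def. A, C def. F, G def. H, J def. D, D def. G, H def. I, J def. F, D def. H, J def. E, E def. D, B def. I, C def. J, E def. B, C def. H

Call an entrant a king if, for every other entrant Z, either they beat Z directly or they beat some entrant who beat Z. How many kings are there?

A cannot reach B, C, D, E, F, G, H, I, J in two steps.
B cannot reach C, E, J in two steps.
C reaches everyone (king).
D cannot reach C, E, J in two steps.
E reaches everyone (king).
F cannot reach C, E, J in two steps.
G cannot reach B, C, D, E, F, J in two steps.
H cannot reach B, C, D, E, F, G, J in two steps.
I cannot reach B, C, D, E, F, G, H, J in two steps.
J reaches everyone (king).
Kings: C, E, J — 3.

3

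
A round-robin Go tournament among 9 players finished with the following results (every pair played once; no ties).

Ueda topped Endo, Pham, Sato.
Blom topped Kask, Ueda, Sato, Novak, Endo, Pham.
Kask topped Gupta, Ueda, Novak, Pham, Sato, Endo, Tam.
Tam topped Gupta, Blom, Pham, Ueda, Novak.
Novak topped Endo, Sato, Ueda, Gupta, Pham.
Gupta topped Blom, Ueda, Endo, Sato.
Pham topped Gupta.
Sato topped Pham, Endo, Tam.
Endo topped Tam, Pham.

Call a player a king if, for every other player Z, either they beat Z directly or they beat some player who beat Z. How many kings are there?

Pham cannot reach Kask, Novak, Tam in two steps.
Kask reaches everyone (king).
Ueda cannot reach Kask, Novak, Blom in two steps.
Endo cannot reach Kask, Sato in two steps.
Novak cannot reach Kask in two steps.
Tam reaches everyone (king).
Blom reaches everyone (king).
Sato cannot reach Kask in two steps.
Gupta reaches everyone (king).
Kings: Kask, Tam, Blom, Gupta — 4.

4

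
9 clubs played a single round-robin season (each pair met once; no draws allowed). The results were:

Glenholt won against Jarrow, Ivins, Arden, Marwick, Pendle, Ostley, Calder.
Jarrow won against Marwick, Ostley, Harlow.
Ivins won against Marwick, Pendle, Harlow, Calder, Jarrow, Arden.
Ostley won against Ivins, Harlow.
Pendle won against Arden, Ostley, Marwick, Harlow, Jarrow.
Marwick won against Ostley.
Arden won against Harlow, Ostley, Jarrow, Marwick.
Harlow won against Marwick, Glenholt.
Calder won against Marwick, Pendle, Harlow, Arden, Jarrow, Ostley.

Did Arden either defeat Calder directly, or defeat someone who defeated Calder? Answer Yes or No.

No

Arden did not beat Calder directly.
Arden beat Ostley, Marwick, Harlow, Jarrow, but each of them lost to Calder. No two-step path.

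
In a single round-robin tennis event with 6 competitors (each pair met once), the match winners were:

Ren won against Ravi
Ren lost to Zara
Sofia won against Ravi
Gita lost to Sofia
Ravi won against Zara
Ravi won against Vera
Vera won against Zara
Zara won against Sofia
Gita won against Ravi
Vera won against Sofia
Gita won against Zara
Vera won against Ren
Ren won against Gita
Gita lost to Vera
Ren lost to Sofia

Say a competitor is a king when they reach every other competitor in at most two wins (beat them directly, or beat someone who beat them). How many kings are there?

Vera reaches everyone (king).
Ren cannot reach Sofia in two steps.
Ravi reaches everyone (king).
Gita reaches everyone (king).
Zara cannot reach Vera in two steps.
Sofia reaches everyone (king).
Kings: Vera, Ravi, Gita, Sofia — 4.

4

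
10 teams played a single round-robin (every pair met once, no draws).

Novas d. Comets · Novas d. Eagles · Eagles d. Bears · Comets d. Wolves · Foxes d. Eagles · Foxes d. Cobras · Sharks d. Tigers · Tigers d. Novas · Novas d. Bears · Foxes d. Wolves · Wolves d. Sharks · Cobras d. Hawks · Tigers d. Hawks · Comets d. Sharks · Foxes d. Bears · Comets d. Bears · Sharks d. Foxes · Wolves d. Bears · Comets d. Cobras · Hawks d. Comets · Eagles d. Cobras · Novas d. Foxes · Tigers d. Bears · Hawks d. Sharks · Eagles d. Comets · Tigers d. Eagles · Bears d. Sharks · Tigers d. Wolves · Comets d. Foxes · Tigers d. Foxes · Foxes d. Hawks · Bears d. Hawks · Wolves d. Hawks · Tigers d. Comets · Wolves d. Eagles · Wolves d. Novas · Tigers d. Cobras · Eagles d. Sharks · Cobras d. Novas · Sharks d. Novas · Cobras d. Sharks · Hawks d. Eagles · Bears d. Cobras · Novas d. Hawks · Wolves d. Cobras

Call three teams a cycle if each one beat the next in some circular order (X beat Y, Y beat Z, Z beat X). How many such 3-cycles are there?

Win totals: Eagles 4, Novas 5, Cobras 3, Comets 5, Hawks 3, Foxes 5, Bears 3, Sharks 3, Tigers 8, Wolves 6.
A team with w wins dominates both others in C(w,2) triples; summing gives 6 + 10 + 3 + 10 + 3 + 10 + 3 + 3 + 28 + 15 = 91 transitive triples.
Total triples C(10,3) = 120, so cyclic triples = 120 − 91 = 29.

29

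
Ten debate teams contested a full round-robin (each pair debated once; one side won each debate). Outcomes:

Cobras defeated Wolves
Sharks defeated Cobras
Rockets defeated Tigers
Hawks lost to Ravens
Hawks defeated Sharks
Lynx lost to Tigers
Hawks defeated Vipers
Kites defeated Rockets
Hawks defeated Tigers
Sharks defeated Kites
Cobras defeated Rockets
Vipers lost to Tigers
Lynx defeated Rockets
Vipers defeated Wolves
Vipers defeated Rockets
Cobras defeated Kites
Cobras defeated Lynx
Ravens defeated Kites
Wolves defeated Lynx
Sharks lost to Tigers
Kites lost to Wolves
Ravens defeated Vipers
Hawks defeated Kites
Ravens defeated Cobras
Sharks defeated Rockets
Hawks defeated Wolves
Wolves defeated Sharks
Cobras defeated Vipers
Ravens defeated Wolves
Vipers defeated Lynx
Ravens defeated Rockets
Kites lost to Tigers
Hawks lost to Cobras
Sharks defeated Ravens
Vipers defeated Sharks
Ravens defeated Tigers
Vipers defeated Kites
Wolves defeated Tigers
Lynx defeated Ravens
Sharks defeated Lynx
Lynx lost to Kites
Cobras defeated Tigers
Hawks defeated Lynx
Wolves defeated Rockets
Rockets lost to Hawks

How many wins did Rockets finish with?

1

Rockets' results: beat Tigers; lost to Ravens, Hawks, Vipers, Wolves, Sharks, Lynx, Cobras, Kites.
That is 1 win.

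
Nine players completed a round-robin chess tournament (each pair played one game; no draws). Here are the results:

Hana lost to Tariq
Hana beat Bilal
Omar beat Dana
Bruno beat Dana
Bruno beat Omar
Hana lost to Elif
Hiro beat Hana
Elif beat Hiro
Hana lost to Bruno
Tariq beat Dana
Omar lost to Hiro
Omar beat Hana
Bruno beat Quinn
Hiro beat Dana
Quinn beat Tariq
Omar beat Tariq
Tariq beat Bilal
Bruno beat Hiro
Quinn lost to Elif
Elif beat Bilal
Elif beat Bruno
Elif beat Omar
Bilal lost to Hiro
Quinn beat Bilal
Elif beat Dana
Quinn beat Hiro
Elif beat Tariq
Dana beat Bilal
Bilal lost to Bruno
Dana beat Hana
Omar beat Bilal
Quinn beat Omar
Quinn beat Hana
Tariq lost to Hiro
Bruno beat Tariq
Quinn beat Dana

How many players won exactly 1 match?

Win totals: Quinn 6, Bilal 0, Elif 8, Hana 1, Bruno 7, Hiro 5, Tariq 3, Dana 2, Omar 4.
Exactly 1: Hana — 1 player.

1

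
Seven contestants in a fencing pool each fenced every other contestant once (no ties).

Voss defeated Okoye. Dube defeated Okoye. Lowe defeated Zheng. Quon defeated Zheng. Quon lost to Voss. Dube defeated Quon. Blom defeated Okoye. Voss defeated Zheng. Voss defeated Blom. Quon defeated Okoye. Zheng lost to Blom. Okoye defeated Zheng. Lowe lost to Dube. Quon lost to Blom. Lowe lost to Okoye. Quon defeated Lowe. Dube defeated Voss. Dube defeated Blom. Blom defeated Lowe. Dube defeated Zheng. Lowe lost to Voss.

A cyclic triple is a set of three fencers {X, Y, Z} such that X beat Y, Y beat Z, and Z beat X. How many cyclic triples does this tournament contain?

Win totals: Quon 3, Lowe 1, Zheng 0, Okoye 2, Dube 6, Blom 4, Voss 5.
A fencer with w wins dominates both others in C(w,2) triples; summing gives 3 + 0 + 0 + 1 + 15 + 6 + 10 = 35 transitive triples.
Total triples C(7,3) = 35, so cyclic triples = 35 − 35 = 0.

0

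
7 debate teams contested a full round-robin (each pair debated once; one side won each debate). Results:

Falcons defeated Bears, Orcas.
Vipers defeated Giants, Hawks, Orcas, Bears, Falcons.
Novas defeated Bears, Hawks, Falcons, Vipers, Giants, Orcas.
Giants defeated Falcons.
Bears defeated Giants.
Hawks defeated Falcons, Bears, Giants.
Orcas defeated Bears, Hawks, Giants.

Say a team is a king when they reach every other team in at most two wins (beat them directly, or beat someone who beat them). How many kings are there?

Hawks cannot reach Vipers, Novas in two steps.
Vipers cannot reach Novas in two steps.
Orcas cannot reach Vipers, Novas in two steps.
Novas reaches everyone (king).
Giants cannot reach Hawks, Vipers, Novas in two steps.
Bears cannot reach Hawks, Vipers, Orcas, Novas in two steps.
Falcons cannot reach Vipers, Novas in two steps.
Kings: Novas — 1.

1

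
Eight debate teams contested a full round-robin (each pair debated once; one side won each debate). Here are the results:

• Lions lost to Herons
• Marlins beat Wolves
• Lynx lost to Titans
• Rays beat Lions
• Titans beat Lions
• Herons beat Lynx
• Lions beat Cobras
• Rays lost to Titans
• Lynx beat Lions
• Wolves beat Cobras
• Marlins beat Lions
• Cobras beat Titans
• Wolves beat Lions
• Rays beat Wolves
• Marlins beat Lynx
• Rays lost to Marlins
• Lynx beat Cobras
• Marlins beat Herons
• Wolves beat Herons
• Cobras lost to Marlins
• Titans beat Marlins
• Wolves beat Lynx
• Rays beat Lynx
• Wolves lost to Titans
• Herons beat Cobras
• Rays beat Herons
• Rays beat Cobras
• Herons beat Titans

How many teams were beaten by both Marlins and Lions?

1

Marlins beat: Wolves, Rays, Lynx, Lions, Cobras, Herons.
Lions beat: Cobras.
Both beat: Cobras — 1.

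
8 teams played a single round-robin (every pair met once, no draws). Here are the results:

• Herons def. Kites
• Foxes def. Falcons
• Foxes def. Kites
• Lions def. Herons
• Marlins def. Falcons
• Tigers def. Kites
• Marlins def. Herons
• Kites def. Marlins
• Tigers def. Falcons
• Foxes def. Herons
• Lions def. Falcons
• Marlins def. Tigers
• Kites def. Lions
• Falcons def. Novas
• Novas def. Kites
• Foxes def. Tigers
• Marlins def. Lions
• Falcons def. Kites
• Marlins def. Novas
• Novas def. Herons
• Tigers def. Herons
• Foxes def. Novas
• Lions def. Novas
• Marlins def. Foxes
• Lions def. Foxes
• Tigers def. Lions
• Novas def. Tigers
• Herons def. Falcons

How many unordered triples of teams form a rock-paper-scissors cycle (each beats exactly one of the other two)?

13

Win totals: Marlins 6, Falcons 2, Foxes 5, Tigers 4, Novas 3, Kites 2, Herons 2, Lions 4.
A team with w wins dominates both others in C(w,2) triples; summing gives 15 + 1 + 10 + 6 + 3 + 1 + 1 + 6 = 43 transitive triples.
Total triples C(8,3) = 56, so cyclic triples = 56 − 43 = 13.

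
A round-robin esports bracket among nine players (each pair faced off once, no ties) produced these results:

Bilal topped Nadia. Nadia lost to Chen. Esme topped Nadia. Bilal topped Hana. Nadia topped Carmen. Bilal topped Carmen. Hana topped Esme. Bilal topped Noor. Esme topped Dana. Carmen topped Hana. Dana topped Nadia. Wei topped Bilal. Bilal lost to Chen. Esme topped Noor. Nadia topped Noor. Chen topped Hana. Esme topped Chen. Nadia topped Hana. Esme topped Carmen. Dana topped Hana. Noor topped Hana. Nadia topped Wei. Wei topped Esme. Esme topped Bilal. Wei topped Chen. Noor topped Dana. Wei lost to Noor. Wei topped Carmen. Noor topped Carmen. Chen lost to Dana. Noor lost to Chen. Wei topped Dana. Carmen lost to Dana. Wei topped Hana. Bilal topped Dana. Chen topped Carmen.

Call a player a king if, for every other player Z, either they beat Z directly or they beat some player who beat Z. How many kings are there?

Esme reaches everyone (king).
Bilal reaches everyone (king).
Chen reaches everyone (king).
Noor reaches everyone (king).
Dana reaches everyone (king).
Wei reaches everyone (king).
Carmen cannot reach Bilal, Chen, Noor, Dana, Wei, Nadia in two steps.
Hana cannot reach Wei in two steps.
Nadia reaches everyone (king).
Kings: Esme, Bilal, Chen, Noor, Dana, Wei, Nadia — 7.

7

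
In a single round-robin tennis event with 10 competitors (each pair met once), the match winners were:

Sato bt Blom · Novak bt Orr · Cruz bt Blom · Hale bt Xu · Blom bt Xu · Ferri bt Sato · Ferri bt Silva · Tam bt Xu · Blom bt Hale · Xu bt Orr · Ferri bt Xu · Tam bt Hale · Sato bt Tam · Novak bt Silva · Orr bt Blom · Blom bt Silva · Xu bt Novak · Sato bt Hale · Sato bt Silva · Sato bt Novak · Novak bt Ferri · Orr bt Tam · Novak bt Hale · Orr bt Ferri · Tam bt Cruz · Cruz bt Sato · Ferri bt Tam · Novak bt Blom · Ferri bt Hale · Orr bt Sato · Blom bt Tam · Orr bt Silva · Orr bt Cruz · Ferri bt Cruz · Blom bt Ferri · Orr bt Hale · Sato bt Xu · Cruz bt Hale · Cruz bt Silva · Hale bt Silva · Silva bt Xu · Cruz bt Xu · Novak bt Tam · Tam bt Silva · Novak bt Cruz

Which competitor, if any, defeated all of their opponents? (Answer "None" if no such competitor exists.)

Highest win total is Orr with 7 (out of 9 possible).
Orr lost to Novak, Xu, so no competitor went undefeated.

None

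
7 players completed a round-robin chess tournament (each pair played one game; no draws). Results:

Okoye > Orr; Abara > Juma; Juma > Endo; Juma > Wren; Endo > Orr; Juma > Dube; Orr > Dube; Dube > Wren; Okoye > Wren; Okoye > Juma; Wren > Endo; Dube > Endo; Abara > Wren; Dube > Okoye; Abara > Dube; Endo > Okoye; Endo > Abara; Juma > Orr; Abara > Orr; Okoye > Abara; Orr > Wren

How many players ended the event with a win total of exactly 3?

Win totals: Dube 3, Orr 2, Wren 1, Abara 4, Okoye 4, Endo 3, Juma 4.
Exactly 3: Dube, Endo — 2 players.

2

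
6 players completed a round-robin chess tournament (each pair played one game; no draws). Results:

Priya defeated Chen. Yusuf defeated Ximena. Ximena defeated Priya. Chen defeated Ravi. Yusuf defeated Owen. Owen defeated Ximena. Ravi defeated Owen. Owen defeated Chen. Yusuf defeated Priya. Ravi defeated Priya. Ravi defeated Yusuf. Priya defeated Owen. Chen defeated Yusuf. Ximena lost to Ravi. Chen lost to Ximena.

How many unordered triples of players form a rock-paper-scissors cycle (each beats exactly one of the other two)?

Of the C(6,3) = 20 triples, the cyclic ones are: {Chen, Priya, Ravi}; {Chen, Priya, Yusuf}; {Chen, Owen, Ravi}; {Chen, Owen, Yusuf}; {Chen, Ravi, Ximena}; {Chen, Ximena, Yusuf}; {Priya, Owen, Ximena}.
That is 7.

7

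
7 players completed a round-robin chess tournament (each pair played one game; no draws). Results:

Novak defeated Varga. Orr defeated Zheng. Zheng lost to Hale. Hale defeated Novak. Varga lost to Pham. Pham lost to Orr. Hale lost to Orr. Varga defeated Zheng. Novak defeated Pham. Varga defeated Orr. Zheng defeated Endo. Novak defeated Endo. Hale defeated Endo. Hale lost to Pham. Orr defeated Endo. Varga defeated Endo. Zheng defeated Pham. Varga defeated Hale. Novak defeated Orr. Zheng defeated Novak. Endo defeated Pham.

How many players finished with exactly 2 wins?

Win totals: Hale 3, Varga 4, Zheng 3, Orr 4, Novak 4, Endo 1, Pham 2.
Exactly 2: Pham — 1 player.

1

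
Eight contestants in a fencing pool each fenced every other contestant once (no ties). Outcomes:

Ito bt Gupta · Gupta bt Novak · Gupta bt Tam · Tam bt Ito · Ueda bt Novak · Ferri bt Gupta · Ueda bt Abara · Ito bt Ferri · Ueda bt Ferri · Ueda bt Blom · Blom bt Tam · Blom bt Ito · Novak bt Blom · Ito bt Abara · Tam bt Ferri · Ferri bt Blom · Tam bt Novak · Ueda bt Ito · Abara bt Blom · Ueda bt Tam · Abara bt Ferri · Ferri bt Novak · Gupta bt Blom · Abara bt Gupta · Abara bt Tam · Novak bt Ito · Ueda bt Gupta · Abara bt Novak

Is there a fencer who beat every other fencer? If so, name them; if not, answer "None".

Ueda

Ueda has 7 wins out of 7 opponents — a perfect record.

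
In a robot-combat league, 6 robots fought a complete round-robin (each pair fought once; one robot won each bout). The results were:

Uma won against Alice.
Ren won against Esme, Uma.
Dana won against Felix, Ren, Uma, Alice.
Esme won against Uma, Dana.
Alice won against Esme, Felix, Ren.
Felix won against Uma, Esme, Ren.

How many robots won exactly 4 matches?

1

Win totals: Esme 2, Felix 3, Alice 3, Dana 4, Uma 1, Ren 2.
Exactly 4: Dana — 1 robot.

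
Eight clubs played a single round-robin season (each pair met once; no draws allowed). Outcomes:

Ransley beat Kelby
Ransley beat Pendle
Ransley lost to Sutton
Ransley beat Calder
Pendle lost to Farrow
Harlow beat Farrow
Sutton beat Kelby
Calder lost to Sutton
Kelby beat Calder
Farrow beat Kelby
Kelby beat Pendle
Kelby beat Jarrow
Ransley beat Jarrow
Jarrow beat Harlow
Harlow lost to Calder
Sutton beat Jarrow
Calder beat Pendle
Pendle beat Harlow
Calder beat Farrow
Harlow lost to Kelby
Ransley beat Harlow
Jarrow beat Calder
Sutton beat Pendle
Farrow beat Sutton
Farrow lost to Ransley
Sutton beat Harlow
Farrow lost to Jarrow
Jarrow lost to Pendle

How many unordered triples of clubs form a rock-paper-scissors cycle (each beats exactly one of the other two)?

10

Win totals: Harlow 1, Sutton 6, Farrow 3, Ransley 6, Jarrow 3, Calder 3, Kelby 4, Pendle 2.
A club with w wins dominates both others in C(w,2) triples; summing gives 0 + 15 + 3 + 15 + 3 + 3 + 6 + 1 = 46 transitive triples.
Total triples C(8,3) = 56, so cyclic triples = 56 − 46 = 10.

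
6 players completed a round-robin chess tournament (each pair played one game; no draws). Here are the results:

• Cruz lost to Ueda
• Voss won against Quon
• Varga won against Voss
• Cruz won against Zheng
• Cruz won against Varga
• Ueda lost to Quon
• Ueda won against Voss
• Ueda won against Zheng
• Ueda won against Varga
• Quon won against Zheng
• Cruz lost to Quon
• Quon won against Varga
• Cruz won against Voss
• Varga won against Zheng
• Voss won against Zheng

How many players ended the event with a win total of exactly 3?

1

Win totals: Quon 4, Ueda 4, Voss 2, Zheng 0, Varga 2, Cruz 3.
Exactly 3: Cruz — 1 player.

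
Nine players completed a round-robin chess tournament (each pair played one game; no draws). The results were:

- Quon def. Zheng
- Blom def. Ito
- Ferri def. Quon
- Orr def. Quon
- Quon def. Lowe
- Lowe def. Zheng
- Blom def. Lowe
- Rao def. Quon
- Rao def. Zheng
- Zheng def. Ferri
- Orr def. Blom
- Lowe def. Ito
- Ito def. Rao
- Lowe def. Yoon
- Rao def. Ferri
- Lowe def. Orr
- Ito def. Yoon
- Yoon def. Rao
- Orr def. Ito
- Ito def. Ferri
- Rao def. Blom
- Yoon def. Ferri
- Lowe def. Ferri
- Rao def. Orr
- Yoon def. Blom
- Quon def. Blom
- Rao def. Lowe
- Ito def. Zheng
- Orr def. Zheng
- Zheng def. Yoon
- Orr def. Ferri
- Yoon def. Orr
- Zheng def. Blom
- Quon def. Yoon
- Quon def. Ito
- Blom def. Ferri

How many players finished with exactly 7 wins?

0

Win totals: Orr 5, Zheng 3, Yoon 4, Ferri 1, Quon 5, Blom 3, Rao 6, Ito 4, Lowe 5.
No player has exactly 7 wins.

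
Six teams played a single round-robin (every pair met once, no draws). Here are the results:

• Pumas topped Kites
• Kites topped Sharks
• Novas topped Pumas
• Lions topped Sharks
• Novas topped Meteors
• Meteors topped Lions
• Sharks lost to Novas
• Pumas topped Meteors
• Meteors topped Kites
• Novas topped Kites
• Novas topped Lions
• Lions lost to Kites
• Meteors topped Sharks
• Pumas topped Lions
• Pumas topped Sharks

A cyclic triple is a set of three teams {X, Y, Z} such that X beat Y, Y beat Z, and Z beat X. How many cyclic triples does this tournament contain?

0

Of the C(6,3) = 20 triples, the cyclic ones are: none.
That is 0.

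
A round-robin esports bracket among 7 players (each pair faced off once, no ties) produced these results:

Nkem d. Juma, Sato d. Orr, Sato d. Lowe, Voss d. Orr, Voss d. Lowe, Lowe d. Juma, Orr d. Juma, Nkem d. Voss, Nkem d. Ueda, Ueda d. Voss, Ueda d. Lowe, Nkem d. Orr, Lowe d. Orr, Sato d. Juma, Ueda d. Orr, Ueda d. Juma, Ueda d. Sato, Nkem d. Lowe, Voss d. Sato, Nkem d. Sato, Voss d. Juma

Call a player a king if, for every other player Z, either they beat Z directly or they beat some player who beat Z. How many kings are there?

1

Juma cannot reach Sato, Voss, Lowe, Nkem, Ueda, Orr in two steps.
Sato cannot reach Voss, Nkem, Ueda in two steps.
Voss cannot reach Nkem, Ueda in two steps.
Lowe cannot reach Sato, Voss, Nkem, Ueda in two steps.
Nkem reaches everyone (king).
Ueda cannot reach Nkem in two steps.
Orr cannot reach Sato, Voss, Lowe, Nkem, Ueda in two steps.
Kings: Nkem — 1.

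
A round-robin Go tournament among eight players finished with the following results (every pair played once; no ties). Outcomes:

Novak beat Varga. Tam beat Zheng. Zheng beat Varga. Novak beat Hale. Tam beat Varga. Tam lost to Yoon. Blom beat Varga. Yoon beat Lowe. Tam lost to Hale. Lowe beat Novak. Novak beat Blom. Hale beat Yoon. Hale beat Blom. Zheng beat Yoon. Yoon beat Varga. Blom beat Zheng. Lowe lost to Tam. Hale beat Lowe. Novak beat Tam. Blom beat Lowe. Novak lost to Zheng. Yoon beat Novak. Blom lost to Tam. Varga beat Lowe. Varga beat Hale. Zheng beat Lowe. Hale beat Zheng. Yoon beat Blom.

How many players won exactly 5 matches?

2

Win totals: Hale 5, Varga 2, Blom 3, Zheng 4, Yoon 5, Novak 4, Tam 4, Lowe 1.
Exactly 5: Hale, Yoon — 2 players.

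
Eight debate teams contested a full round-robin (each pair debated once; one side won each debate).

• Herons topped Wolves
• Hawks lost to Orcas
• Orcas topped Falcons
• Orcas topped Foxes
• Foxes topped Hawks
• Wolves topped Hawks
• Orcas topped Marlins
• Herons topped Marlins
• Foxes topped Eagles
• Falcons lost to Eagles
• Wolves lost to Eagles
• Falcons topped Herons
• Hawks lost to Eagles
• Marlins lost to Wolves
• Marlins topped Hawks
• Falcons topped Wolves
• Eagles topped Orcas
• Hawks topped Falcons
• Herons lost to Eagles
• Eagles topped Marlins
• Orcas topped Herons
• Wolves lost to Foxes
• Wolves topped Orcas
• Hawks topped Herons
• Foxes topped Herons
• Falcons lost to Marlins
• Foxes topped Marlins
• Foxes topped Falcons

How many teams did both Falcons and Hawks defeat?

Falcons beat: Herons, Wolves.
Hawks beat: Herons, Falcons.
Both beat: Herons — 1.

1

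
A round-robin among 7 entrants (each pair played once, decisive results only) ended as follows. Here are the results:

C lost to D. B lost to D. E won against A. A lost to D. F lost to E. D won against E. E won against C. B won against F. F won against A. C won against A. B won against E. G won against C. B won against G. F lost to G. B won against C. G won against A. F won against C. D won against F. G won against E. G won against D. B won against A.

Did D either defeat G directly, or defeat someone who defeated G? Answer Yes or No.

D did not beat G directly.
D beat A, B, C, E, F. Of those, B beat G.

Yes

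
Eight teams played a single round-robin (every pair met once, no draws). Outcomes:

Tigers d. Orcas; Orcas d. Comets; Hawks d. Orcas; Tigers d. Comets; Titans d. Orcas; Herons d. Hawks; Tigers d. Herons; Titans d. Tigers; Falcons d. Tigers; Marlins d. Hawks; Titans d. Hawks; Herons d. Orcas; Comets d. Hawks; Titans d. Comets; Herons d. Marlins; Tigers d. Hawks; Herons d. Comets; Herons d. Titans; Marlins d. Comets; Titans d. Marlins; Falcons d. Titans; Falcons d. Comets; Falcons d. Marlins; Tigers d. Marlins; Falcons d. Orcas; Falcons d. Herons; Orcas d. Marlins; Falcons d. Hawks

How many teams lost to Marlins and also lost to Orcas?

Marlins beat: Hawks, Comets.
Orcas beat: Marlins, Comets.
Both beat: Comets — 1.

1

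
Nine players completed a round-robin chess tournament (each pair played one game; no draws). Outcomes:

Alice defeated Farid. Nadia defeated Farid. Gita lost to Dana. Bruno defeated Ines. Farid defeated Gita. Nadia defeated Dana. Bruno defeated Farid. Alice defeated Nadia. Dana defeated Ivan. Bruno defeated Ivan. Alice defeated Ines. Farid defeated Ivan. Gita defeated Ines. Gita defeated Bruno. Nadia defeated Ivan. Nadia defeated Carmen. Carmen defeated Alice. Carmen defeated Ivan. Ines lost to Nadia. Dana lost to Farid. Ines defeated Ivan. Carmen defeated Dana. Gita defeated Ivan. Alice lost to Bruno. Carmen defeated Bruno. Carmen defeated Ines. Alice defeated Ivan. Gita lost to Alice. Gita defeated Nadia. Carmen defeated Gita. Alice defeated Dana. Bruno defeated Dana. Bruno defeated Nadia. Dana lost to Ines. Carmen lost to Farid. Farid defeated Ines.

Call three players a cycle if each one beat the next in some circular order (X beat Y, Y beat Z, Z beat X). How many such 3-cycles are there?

11

Win totals: Alice 6, Bruno 6, Farid 5, Nadia 5, Gita 4, Ines 2, Dana 2, Ivan 0, Carmen 6.
A player with w wins dominates both others in C(w,2) triples; summing gives 15 + 15 + 10 + 10 + 6 + 1 + 1 + 0 + 15 = 73 transitive triples.
Total triples C(9,3) = 84, so cyclic triples = 84 − 73 = 11.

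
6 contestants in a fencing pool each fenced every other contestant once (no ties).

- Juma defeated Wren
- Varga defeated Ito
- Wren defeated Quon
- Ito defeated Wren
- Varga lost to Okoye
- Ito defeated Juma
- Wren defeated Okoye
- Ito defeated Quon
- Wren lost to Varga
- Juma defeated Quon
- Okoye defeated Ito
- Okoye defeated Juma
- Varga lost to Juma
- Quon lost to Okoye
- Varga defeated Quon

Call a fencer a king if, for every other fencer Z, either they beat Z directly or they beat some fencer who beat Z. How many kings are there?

5

Wren reaches everyone (king).
Varga reaches everyone (king).
Juma reaches everyone (king).
Quon cannot reach Wren, Varga, Juma, Okoye, Ito in two steps.
Okoye reaches everyone (king).
Ito reaches everyone (king).
Kings: Wren, Varga, Juma, Okoye, Ito — 5.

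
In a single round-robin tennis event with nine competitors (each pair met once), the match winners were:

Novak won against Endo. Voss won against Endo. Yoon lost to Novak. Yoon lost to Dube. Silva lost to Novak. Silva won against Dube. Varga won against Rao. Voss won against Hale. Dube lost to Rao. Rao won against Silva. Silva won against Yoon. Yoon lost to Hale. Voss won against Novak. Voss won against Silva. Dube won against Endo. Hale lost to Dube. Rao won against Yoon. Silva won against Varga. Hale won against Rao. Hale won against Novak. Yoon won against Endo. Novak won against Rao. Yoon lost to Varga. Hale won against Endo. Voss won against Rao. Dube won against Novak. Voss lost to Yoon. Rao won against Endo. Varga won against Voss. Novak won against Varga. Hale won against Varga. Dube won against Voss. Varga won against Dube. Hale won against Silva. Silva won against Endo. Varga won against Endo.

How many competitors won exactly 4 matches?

Win totals: Endo 0, Varga 5, Novak 5, Dube 5, Voss 5, Hale 6, Yoon 2, Silva 4, Rao 4.
Exactly 4: Silva, Rao — 2 competitors.

2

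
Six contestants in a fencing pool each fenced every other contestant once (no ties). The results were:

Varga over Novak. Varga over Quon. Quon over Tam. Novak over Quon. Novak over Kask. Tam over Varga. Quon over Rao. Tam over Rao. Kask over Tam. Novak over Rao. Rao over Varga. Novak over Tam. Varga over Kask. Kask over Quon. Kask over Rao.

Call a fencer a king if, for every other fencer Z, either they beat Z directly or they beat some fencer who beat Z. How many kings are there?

Quon cannot reach Novak, Kask in two steps.
Novak reaches everyone (king).
Kask cannot reach Novak in two steps.
Tam reaches everyone (king).
Rao cannot reach Tam in two steps.
Varga reaches everyone (king).
Kings: Novak, Tam, Varga — 3.

3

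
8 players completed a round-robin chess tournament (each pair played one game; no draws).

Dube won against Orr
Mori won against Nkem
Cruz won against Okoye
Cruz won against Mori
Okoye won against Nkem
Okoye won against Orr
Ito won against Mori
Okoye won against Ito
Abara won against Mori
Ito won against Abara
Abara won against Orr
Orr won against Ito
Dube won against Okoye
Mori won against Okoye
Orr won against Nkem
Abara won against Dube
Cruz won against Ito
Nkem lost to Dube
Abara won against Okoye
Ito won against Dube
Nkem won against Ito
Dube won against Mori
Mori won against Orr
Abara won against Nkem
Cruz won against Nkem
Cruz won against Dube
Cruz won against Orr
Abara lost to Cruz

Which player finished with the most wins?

Cruz

Win totals: Nkem 1, Mori 3, Cruz 7, Okoye 3, Ito 3, Dube 4, Orr 2, Abara 5.
Cruz leads with 7 wins (next highest: 5).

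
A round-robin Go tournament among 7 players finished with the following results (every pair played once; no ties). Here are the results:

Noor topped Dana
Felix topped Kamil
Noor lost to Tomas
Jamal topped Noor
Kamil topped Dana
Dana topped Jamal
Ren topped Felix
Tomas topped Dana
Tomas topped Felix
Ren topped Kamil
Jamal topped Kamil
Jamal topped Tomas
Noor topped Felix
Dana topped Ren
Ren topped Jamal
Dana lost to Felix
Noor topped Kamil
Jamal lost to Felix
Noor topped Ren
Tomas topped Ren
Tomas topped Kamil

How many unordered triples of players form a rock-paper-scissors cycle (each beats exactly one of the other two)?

Win totals: Ren 3, Noor 4, Felix 3, Dana 2, Jamal 3, Kamil 1, Tomas 5.
A player with w wins dominates both others in C(w,2) triples; summing gives 3 + 6 + 3 + 1 + 3 + 0 + 10 = 26 transitive triples.
Total triples C(7,3) = 35, so cyclic triples = 35 − 26 = 9.

9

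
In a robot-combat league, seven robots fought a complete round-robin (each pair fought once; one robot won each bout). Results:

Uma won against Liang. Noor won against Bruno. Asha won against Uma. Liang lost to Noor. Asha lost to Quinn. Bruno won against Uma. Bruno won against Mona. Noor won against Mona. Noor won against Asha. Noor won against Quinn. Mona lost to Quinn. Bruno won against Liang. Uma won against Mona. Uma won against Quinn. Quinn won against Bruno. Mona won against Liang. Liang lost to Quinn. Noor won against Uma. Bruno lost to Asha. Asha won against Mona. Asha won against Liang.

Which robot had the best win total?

Win totals: Bruno 3, Mona 1, Quinn 4, Uma 3, Asha 4, Liang 0, Noor 6.
Noor leads with 6 wins (next highest: 4).

Noor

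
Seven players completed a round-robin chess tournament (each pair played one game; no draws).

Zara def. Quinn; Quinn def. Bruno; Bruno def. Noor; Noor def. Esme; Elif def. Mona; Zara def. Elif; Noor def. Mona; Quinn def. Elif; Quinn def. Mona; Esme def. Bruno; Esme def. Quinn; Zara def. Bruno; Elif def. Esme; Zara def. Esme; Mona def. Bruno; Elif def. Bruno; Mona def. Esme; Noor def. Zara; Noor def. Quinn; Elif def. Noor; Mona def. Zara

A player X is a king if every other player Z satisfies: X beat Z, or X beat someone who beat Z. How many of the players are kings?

5

Mona reaches everyone (king).
Zara reaches everyone (king).
Noor reaches everyone (king).
Quinn reaches everyone (king).
Elif reaches everyone (king).
Esme cannot reach Zara in two steps.
Bruno cannot reach Elif in two steps.
Kings: Mona, Zara, Noor, Quinn, Elif — 5.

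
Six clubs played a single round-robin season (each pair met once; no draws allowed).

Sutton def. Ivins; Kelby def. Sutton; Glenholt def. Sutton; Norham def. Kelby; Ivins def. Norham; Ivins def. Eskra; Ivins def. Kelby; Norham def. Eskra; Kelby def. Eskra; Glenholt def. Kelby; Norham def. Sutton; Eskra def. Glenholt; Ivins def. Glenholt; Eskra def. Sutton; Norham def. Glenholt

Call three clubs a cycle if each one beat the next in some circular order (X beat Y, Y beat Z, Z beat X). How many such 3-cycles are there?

Of the C(6,3) = 20 triples, the cyclic ones are: {Norham, Sutton, Ivins}; {Sutton, Ivins, Glenholt}; {Sutton, Ivins, Eskra}; {Sutton, Ivins, Kelby}; {Glenholt, Eskra, Kelby}.
That is 5.

5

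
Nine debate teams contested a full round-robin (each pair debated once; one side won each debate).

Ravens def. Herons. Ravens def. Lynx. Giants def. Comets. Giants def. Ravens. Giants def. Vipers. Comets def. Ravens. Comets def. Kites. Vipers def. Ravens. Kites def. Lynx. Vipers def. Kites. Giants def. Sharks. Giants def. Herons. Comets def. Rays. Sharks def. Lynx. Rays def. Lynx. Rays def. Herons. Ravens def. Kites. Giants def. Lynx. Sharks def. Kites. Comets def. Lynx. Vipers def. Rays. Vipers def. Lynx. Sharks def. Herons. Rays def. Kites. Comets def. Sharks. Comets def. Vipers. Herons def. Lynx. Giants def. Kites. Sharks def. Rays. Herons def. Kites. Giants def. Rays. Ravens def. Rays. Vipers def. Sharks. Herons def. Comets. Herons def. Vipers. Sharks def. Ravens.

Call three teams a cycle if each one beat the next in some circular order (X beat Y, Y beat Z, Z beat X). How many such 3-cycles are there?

6

Win totals: Rays 3, Herons 4, Giants 8, Comets 6, Lynx 0, Sharks 5, Kites 1, Vipers 5, Ravens 4.
A team with w wins dominates both others in C(w,2) triples; summing gives 3 + 6 + 28 + 15 + 0 + 10 + 0 + 10 + 6 = 78 transitive triples.
Total triples C(9,3) = 84, so cyclic triples = 84 − 78 = 6.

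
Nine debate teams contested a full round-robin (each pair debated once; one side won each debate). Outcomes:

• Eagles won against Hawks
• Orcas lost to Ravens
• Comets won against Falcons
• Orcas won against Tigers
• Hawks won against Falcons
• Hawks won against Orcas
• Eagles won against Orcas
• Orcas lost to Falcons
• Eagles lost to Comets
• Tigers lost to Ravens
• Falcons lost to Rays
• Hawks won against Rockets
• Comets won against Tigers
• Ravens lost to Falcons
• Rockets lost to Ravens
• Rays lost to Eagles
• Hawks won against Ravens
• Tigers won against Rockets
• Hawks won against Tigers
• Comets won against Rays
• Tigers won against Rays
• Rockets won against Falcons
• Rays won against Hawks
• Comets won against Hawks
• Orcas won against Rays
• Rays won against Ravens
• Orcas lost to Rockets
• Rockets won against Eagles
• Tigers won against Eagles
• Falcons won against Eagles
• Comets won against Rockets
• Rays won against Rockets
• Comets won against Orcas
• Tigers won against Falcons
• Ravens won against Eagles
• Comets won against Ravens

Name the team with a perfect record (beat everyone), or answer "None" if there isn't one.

Comets

Comets has 8 wins out of 8 opponents — a perfect record.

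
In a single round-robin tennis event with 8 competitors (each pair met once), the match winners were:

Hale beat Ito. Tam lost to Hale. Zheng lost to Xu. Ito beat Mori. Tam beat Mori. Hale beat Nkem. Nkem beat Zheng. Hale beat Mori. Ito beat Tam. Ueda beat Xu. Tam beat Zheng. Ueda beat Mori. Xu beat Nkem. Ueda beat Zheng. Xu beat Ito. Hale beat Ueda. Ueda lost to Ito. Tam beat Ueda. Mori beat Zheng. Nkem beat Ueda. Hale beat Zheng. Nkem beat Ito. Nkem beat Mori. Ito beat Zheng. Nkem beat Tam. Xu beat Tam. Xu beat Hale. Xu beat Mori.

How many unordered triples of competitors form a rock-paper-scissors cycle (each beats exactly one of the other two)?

4

Win totals: Mori 1, Tam 3, Hale 6, Ito 4, Ueda 3, Xu 6, Zheng 0, Nkem 5.
A competitor with w wins dominates both others in C(w,2) triples; summing gives 0 + 3 + 15 + 6 + 3 + 15 + 0 + 10 = 52 transitive triples.
Total triples C(8,3) = 56, so cyclic triples = 56 − 52 = 4.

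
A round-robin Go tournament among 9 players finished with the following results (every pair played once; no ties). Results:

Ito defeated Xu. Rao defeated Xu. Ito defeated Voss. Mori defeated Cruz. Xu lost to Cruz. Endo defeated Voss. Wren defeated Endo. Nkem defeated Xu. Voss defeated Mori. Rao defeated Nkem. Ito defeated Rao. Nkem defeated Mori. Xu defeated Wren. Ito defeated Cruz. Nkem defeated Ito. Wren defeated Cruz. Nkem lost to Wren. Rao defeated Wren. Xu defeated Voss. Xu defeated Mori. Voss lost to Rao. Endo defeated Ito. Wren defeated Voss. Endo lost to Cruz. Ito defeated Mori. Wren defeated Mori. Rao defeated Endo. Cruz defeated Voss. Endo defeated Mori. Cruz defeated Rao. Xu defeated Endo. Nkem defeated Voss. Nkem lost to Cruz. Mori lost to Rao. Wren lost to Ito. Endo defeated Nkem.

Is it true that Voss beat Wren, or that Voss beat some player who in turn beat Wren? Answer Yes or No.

Voss did not beat Wren directly.
Voss beat Mori, but each of them lost to Wren. No two-step path.

No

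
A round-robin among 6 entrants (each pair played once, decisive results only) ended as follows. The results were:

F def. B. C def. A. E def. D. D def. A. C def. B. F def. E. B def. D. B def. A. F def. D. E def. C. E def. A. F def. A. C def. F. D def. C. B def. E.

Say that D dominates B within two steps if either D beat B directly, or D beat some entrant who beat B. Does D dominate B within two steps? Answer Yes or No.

D did not beat B directly.
D beat A, C. Of those, C beat B.

Yes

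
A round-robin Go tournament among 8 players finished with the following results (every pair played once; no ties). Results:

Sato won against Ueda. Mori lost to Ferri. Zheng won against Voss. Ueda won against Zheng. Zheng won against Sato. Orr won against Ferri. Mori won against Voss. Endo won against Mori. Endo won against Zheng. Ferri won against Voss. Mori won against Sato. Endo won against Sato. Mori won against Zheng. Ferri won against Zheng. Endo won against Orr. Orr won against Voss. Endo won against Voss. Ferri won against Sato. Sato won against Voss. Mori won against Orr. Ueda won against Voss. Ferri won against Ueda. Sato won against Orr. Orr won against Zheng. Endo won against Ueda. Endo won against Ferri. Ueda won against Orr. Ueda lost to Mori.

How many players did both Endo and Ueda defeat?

Endo beat: Mori, Voss, Orr, Ueda, Zheng, Sato, Ferri.
Ueda beat: Voss, Orr, Zheng.
Both beat: Voss, Orr, Zheng — 3.

3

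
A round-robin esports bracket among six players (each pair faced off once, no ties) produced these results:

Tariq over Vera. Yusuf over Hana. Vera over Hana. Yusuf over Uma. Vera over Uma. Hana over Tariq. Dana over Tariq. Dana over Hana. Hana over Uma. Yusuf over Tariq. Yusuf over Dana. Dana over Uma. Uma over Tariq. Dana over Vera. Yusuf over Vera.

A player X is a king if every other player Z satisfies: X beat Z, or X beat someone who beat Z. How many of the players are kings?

Tariq cannot reach Dana, Yusuf in two steps.
Hana cannot reach Dana, Yusuf in two steps.
Dana cannot reach Yusuf in two steps.
Vera cannot reach Dana, Yusuf in two steps.
Uma cannot reach Hana, Dana, Yusuf in two steps.
Yusuf reaches everyone (king).
Kings: Yusuf — 1.

1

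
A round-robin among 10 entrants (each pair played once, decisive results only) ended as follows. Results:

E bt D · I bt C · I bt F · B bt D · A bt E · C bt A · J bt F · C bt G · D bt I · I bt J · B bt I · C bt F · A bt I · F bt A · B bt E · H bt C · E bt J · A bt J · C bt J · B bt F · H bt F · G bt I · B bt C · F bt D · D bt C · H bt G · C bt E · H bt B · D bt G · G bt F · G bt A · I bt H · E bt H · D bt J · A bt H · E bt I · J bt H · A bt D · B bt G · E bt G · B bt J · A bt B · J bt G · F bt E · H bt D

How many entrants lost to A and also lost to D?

A beat: B, D, E, H, I, J.
D beat: C, G, I, J.
Both beat: I, J — 2.

2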